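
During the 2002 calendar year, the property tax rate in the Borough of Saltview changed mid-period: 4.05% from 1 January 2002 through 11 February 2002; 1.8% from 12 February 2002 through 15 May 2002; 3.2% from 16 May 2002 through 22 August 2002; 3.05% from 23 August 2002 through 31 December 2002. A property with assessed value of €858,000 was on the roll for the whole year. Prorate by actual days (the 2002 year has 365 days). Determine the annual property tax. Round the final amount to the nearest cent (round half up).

1 January – 11 February 2002: 42 days at 4.05% → €858,000 × 4.05% × 42/365 = €3,998.5151
12 February – 15 May 2002: 93 days at 1.8% → €858,000 × 1.8% × 93/365 = €3,935.0466
16 May – 22 August 2002: 99 days at 3.2% → €858,000 × 3.2% × 99/365 = €7,446.9699
23 August – 31 December 2002: 131 days at 3.05% → €858,000 × 3.05% × 131/365 = €9,392.1616
Total = €24,772.6932

€24,772.69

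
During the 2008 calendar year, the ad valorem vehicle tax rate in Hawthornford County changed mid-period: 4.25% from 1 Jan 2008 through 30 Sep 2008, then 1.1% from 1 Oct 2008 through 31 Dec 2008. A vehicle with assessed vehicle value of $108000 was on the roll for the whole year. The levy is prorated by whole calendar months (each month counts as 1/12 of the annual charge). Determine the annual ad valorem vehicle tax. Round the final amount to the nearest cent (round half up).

1 Jan – 30 Sep 2008: 9 months at 4.25% → $108000 × 4.25% × 9/12 = $3442.5000
1 Oct – 31 Dec 2008: 3 months at 1.1% → $108000 × 1.1% × 3/12 = $297.0000
Total = $3739.5000

$3739.50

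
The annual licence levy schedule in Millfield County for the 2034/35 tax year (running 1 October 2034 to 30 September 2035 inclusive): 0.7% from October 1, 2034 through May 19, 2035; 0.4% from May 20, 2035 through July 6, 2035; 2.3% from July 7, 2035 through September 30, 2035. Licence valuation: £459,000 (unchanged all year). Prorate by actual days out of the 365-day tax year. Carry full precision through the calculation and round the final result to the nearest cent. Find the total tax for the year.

October 1, 2034 – May 19, 2035: 231 days at 0.7% → £459,000 × 0.7% × 231/365 = £2,033.4329
May 20 – July 6, 2035: 48 days at 0.4% → £459,000 × 0.4% × 48/365 = £241.4466
July 7 – September 30, 2035: 86 days at 2.3% → £459,000 × 2.3% × 86/365 = £2,487.4027
Total = £4,762.2822

£4,762.28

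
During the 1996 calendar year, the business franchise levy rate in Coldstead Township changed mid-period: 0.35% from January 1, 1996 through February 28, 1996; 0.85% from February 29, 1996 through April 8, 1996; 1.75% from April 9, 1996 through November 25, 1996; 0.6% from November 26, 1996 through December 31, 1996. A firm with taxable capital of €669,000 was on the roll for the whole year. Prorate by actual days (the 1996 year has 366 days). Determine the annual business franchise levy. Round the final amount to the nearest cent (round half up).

€8,782.91

January 1 – February 28, 1996: 59 days at 0.35% → €669,000 × 0.35% × 59/366 = €377.4549
February 29 – April 8, 1996: 40 days at 0.85% → €669,000 × 0.85% × 40/366 = €621.4754
April 9 – November 25, 1996: 231 days at 1.75% → €669,000 × 1.75% × 231/366 = €7,389.1598
November 26 – December 31, 1996: 36 days at 0.6% → €669,000 × 0.6% × 36/366 = €394.8197
Total = €8,782.9098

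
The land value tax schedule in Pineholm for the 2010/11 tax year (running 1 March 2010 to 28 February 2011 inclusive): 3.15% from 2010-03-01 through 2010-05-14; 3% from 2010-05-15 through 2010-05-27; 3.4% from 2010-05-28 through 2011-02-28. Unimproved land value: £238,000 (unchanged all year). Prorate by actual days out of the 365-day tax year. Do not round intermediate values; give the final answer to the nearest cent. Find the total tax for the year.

2010-03-01 to 2010-05-14: 75 days at 3.15% → £238,000 × 3.15% × 75/365 = £1,540.4795
2010-05-15 to 2010-05-27: 13 days at 3% → £238,000 × 3% × 13/365 = £254.3014
2010-05-28 to 2011-02-28: 277 days at 3.4% → £238,000 × 3.4% × 277/365 = £6,141.0521
Total = £7,935.8329

£7,935.83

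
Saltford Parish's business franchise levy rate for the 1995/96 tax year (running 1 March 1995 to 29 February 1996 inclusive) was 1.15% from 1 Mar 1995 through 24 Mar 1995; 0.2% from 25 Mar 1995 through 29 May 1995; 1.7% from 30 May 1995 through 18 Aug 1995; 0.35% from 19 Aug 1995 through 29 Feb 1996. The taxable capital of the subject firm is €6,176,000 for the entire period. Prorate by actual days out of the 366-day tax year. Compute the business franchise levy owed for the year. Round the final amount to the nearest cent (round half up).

€41,637.38

1 Mar – 24 Mar 1995: 24 days at 1.15% → €6,176,000 × 1.15% × 24/366 = €4,657.3115
25 Mar – 29 May 1995: 66 days at 0.2% → €6,176,000 × 0.2% × 66/366 = €2,227.4098
30 May – 18 Aug 1995: 81 days at 1.7% → €6,176,000 × 1.7% × 81/366 = €23,235.9344
19 Aug 1995 – 29 Feb 1996: 195 days at 0.35% → €6,176,000 × 0.35% × 195/366 = €11,516.7213
Total = €41,637.3770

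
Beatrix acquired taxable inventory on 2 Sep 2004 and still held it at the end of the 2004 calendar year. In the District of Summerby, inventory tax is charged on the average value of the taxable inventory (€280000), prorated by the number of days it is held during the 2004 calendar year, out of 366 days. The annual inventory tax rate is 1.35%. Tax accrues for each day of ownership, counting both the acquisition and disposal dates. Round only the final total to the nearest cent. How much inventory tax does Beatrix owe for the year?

Days held (2 Sep – 31 Dec 2004): 121 out of 366
Tax = €280000 × 1.35% × 121/366 = €1249.6721

€1249.67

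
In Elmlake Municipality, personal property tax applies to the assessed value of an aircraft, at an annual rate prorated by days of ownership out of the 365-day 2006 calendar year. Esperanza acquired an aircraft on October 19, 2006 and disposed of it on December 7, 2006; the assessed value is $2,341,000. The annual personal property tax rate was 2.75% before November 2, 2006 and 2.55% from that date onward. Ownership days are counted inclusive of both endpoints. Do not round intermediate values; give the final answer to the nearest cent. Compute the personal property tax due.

October 19 – November 1, 2006: 14 days at 2.75% → $2,341,000 × 2.75% × 14/365 = $2,469.2740
November 2 – December 7, 2006: 36 days at 2.55% → $2,341,000 × 2.55% × 36/365 = $5,887.7753
Total = $8,357.0493

$8,357.05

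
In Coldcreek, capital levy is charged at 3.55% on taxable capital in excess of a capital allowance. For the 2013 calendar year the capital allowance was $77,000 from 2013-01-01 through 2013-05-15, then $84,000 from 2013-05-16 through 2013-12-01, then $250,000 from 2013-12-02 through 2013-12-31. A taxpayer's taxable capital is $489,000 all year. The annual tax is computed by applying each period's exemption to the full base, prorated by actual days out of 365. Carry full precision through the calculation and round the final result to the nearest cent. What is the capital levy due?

2013-01-01 to 2013-05-15: 135 days, exemption $77,000 → ($489,000 − $77,000) × 3.55% × 135/365 = $5,409.6164
2013-05-16 to 2013-12-01: 200 days, exemption $84,000 → ($489,000 − $84,000) × 3.55% × 200/365 = $7,878.0822
2013-12-02 to 2013-12-31: 30 days, exemption $250,000 → ($489,000 − $250,000) × 3.55% × 30/365 = $697.3562
Total = $13,985.0548

$13,985.05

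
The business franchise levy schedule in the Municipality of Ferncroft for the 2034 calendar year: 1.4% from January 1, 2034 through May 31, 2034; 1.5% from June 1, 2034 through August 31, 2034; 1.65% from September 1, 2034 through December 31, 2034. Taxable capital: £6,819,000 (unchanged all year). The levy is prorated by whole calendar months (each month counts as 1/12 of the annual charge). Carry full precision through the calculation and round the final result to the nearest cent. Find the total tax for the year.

£102,853.25

January 1 – May 31, 2034: 5 months at 1.4% → £6,819,000 × 1.4% × 5/12 = £39,777.5000
June 1 – August 31, 2034: 3 months at 1.5% → £6,819,000 × 1.5% × 3/12 = £25,571.2500
September 1 – December 31, 2034: 4 months at 1.65% → £6,819,000 × 1.65% × 4/12 = £37,504.5000
Total = £102,853.2500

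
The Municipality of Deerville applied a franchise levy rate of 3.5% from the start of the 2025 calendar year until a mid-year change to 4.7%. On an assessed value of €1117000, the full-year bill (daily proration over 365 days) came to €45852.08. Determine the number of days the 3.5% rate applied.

Let d = days at the first rate; then 365 − d days at the second rate.
€1117000 × [3.5%·d + 4.7%·(365−d)] / 365 = €45852.08
Solving gives d = 181, so the new rate took effect on 1 Jul 2025.

181 days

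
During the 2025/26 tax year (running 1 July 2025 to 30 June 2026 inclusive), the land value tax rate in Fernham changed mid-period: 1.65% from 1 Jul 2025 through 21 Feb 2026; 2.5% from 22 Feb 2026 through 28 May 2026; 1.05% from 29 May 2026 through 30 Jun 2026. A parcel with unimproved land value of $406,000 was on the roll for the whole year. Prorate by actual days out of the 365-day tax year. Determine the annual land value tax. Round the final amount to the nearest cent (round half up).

1 Jul 2025 – 21 Feb 2026: 236 days at 1.65% → $406,000 × 1.65% × 236/365 = $4,331.4082
22 Feb – 28 May 2026: 96 days at 2.5% → $406,000 × 2.5% × 96/365 = $2,669.5890
29 May – 30 Jun 2026: 33 days at 1.05% → $406,000 × 1.05% × 33/365 = $385.4219
Total = $7,386.4192

$7,386.42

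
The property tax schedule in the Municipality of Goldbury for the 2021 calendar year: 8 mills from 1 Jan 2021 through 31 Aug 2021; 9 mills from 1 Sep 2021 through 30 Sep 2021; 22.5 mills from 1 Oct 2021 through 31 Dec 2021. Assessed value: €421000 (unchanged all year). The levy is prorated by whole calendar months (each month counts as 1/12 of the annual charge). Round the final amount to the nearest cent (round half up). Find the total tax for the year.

1 Jan – 31 Aug 2021: 8 months at 8 mills → €421000 × 0.8% × 8/12 = €2245.3333
1 Sep – 30 Sep 2021: 1 month at 9 mills → €421000 × 0.9% × 1/12 = €315.7500
1 Oct – 31 Dec 2021: 3 months at 22.5 mills → €421000 × 2.25% × 3/12 = €2368.1250
Total = €4929.2083

€4929.21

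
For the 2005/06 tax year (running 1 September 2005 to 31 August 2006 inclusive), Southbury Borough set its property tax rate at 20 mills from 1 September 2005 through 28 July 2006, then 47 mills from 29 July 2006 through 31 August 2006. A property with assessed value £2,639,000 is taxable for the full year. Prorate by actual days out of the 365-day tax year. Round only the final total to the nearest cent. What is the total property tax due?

1 September 2005 – 28 July 2006: 331 days at 20 mills → £2,639,000 × 2% × 331/365 = £47,863.5068
29 July – 31 August 2006: 34 days at 47 mills → £2,639,000 × 4.7% × 34/365 = £11,553.7589
Total = £59,417.2658

£59,417.27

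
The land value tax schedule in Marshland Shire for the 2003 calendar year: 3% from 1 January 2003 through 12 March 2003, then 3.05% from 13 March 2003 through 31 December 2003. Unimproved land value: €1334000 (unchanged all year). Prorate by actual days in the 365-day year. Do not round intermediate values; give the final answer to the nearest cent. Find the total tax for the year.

1 January – 12 March 2003: 71 days at 3% → €1334000 × 3% × 71/365 = €7784.7123
13 March – 31 December 2003: 294 days at 3.05% → €1334000 × 3.05% × 294/365 = €32772.5425
Total = €40557.2548

€40557.25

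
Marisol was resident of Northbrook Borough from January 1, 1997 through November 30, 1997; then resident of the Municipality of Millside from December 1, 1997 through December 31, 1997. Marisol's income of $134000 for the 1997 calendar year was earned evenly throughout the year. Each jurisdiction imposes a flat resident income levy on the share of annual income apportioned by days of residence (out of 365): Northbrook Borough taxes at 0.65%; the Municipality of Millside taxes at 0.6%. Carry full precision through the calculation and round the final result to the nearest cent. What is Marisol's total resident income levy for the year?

$865.31

Northbrook Borough, January 1 – November 30, 1997: 334 days → $134000 × 0.65% × 334/365 = $797.0247
The Municipality of Millside, December 1 – December 31, 1997: 31 days → $134000 × 0.6% × 31/365 = $68.2849
Total = $865.3096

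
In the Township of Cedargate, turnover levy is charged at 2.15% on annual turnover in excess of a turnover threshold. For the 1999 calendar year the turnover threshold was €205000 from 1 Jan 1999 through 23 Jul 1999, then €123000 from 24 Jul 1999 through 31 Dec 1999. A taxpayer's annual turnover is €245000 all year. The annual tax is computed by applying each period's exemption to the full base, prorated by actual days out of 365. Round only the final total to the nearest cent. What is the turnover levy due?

1 Jan – 23 Jul 1999: 204 days, exemption €205000 → (€245000 − €205000) × 2.15% × 204/365 = €480.6575
24 Jul – 31 Dec 1999: 161 days, exemption €123000 → (€245000 − €123000) × 2.15% × 161/365 = €1156.9945
Total = €1637.6521

€1637.65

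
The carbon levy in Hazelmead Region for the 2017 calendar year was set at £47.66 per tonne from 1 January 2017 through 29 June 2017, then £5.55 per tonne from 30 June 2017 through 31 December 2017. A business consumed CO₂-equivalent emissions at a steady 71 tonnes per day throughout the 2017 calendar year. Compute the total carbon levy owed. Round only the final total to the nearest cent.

£681,994.05

1 January – 29 June 2017: 180 days × 71 tonnes/day = 12,780 tonnes at £47.66/tonne → £609,094.80
30 June – 31 December 2017: 185 days × 71 tonnes/day = 13,135 tonnes at £5.55/tonne → £72,899.25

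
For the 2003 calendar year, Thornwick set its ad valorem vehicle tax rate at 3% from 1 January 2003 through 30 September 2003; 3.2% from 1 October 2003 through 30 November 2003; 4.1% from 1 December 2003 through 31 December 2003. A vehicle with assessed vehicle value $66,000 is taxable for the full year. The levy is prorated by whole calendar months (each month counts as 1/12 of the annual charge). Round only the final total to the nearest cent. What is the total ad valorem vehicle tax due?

1 January – 30 September 2003: 9 months at 3% → $66,000 × 3% × 9/12 = $1,485.0000
1 October – 30 November 2003: 2 months at 3.2% → $66,000 × 3.2% × 2/12 = $352.0000
1 December – 31 December 2003: 1 month at 4.1% → $66,000 × 4.1% × 1/12 = $225.5000
Total = $2,062.5000

$2,062.50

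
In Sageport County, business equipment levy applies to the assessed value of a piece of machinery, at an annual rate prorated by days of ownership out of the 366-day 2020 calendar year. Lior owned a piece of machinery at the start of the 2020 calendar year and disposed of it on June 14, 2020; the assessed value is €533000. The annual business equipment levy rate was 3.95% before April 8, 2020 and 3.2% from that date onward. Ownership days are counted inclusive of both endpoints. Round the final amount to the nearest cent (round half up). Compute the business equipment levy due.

€8806.15

January 1 – April 7, 2020: 98 days at 3.95% → €533000 × 3.95% × 98/366 = €5637.2760
April 8 – June 14, 2020: 68 days at 3.2% → €533000 × 3.2% × 68/366 = €3168.8743
Total = €8806.1503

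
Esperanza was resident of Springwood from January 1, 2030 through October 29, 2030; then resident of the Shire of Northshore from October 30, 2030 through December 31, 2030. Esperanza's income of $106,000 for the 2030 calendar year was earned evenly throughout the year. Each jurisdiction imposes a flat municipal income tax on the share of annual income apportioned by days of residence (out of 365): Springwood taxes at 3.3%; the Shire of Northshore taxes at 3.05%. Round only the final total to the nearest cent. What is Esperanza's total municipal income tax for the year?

$3,452.26

Springwood, January 1 – October 29, 2030: 302 days → $106,000 × 3.3% × 302/365 = $2,894.2356
The Shire of Northshore, October 30 – December 31, 2030: 63 days → $106,000 × 3.05% × 63/365 = $558.0247
Total = $3,452.2603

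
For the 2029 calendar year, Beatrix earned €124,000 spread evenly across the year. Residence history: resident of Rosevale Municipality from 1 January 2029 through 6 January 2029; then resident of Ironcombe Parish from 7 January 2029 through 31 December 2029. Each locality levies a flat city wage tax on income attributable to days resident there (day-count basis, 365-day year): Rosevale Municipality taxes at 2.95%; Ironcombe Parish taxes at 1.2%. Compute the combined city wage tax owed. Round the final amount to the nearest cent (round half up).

€1,523.67

Rosevale Municipality, 1 January – 6 January 2029: 6 days → €124,000 × 2.95% × 6/365 = €60.1315
Ironcombe Parish, 7 January – 31 December 2029: 359 days → €124,000 × 1.2% × 359/365 = €1,463.5397
Total = €1,523.6712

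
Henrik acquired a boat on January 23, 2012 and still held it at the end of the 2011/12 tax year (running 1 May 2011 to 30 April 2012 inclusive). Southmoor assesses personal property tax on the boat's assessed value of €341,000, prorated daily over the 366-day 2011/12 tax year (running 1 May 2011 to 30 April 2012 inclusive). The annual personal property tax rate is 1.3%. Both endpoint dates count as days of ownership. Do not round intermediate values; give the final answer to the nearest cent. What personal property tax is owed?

Days held (January 23 – April 30, 2012): 99 out of 366
Tax = €341,000 × 1.3% × 99/366 = €1,199.0902

€1,199.09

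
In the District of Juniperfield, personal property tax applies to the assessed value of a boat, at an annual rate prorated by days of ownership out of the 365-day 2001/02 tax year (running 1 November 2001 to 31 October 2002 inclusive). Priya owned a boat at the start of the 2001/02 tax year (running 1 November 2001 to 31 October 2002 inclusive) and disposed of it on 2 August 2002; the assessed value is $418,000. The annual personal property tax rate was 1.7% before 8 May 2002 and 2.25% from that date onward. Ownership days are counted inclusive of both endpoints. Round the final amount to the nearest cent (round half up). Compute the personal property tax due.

$5,901.82

1 November 2001 – 7 May 2002: 188 days at 1.7% → $418,000 × 1.7% × 188/365 = $3,660.0767
8 May – 2 August 2002: 87 days at 2.25% → $418,000 × 2.25% × 87/365 = $2,241.7397
Total = $5,901.8164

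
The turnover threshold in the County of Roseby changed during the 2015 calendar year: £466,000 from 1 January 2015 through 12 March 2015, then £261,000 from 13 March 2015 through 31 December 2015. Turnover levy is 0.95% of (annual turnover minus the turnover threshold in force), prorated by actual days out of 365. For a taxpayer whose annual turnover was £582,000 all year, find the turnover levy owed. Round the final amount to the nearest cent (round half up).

1 January – 12 March 2015: 71 days, exemption £466,000 → (£582,000 − £466,000) × 0.95% × 71/365 = £214.3616
13 March – 31 December 2015: 294 days, exemption £261,000 → (£582,000 − £261,000) × 0.95% × 294/365 = £2,456.3096
Total = £2,670.6712

£2,670.67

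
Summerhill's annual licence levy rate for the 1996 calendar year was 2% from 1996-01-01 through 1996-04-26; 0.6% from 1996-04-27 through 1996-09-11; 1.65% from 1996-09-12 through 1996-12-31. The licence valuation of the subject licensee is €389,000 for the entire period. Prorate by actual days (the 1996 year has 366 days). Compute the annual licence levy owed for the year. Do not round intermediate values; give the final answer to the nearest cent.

€5,313.68

1996-01-01 to 1996-04-26: 117 days at 2% → €389,000 × 2% × 117/366 = €2,487.0492
1996-04-27 to 1996-09-11: 138 days at 0.6% → €389,000 × 0.6% × 138/366 = €880.0328
1996-09-12 to 1996-12-31: 111 days at 1.65% → €389,000 × 1.65% × 111/366 = €1,946.5943
Total = €5,313.6762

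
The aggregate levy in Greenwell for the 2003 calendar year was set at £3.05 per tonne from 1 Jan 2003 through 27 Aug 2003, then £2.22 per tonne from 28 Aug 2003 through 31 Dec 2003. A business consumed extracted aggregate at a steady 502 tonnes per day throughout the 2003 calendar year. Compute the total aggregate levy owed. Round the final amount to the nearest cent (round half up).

£506,352.34

1 Jan – 27 Aug 2003: 239 days × 502 tonnes/day = 119,978 tonnes at £3.05/tonne → £365,932.90
28 Aug – 31 Dec 2003: 126 days × 502 tonnes/day = 63,252 tonnes at £2.22/tonne → £140,419.44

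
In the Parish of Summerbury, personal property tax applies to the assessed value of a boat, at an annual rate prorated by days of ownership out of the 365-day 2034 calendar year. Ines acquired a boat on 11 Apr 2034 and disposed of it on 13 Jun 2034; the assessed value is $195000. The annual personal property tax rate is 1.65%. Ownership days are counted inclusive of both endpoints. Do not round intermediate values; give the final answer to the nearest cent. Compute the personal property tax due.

Days held (11 Apr – 13 Jun 2034): 64 out of 365
Tax = $195000 × 1.65% × 64/365 = $564.1644

$564.16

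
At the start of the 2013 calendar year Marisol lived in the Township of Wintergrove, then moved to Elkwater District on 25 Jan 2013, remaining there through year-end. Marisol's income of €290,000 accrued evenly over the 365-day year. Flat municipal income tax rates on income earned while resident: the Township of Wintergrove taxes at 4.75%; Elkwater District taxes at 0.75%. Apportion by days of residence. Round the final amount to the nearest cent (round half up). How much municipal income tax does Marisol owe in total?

The Township of Wintergrove, 1 Jan – 24 Jan 2013: 24 days → €290,000 × 4.75% × 24/365 = €905.7534
Elkwater District, 25 Jan – 31 Dec 2013: 341 days → €290,000 × 0.75% × 341/365 = €2,031.9863
Total = €2,937.7397

€2,937.74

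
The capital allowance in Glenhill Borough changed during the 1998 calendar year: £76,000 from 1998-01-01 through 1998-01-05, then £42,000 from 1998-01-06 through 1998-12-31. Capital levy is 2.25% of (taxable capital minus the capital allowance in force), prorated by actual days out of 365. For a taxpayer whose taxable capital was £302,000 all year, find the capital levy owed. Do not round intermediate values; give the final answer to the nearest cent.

1998-01-01 to 1998-01-05: 5 days, exemption £76,000 → (£302,000 − £76,000) × 2.25% × 5/365 = £69.6575
1998-01-06 to 1998-12-31: 360 days, exemption £42,000 → (£302,000 − £42,000) × 2.25% × 360/365 = £5,769.8630
Total = £5,839.5205

£5,839.52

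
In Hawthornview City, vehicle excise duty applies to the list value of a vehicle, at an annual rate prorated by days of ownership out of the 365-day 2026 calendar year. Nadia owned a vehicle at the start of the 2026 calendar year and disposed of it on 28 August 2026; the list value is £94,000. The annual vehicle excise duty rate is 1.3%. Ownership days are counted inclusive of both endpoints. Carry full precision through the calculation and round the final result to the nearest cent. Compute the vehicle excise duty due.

Days held (1 January – 28 August 2026): 240 out of 365
Tax = £94,000 × 1.3% × 240/365 = £803.5068

£803.51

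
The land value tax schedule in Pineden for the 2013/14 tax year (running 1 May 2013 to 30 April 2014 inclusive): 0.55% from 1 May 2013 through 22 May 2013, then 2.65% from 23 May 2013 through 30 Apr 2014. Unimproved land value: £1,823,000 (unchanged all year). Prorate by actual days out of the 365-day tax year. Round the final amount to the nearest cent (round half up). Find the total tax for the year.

£46,002.03

1 May – 22 May 2013: 22 days at 0.55% → £1,823,000 × 0.55% × 22/365 = £604.3370
23 May 2013 – 30 Apr 2014: 343 days at 2.65% → £1,823,000 × 2.65% × 343/365 = £45,397.6945
Total = £46,002.0315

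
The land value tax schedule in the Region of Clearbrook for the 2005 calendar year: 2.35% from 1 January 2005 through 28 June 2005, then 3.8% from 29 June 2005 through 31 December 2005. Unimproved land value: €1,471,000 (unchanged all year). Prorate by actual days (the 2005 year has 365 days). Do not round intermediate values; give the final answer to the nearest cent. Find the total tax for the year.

1 January – 28 June 2005: 179 days at 2.35% → €1,471,000 × 2.35% × 179/365 = €16,952.7712
29 June – 31 December 2005: 186 days at 3.8% → €1,471,000 × 3.8% × 186/365 = €28,485.0082
Total = €45,437.7795

€45,437.78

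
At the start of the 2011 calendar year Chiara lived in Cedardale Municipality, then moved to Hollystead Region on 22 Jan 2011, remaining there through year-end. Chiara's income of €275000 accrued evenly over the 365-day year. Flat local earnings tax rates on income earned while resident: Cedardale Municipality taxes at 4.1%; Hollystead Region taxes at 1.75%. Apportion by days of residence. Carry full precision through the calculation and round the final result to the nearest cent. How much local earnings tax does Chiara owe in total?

Cedardale Municipality, 1 Jan – 21 Jan 2011: 21 days → €275000 × 4.1% × 21/365 = €648.6986
Hollystead Region, 22 Jan – 31 Dec 2011: 344 days → €275000 × 1.75% × 344/365 = €4535.6164
Total = €5184.3151

€5184.32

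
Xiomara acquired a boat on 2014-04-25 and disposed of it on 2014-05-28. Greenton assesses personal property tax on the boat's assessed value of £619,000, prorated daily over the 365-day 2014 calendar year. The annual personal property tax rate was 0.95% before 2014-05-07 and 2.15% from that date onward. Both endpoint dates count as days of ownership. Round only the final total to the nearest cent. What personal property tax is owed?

£995.49

2014-04-25 to 2014-05-06: 12 days at 0.95% → £619,000 × 0.95% × 12/365 = £193.3315
2014-05-07 to 2014-05-28: 22 days at 2.15% → £619,000 × 2.15% × 22/365 = £802.1562
Total = £995.4877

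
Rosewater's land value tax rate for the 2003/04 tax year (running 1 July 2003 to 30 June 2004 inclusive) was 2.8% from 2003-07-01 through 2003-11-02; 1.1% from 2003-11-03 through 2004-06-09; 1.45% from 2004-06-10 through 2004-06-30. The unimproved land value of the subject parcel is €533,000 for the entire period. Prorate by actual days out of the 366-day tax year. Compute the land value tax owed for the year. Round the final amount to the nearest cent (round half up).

2003-07-01 to 2003-11-02: 125 days at 2.8% → €533,000 × 2.8% × 125/366 = €5,096.9945
2003-11-03 to 2004-06-09: 220 days at 1.1% → €533,000 × 1.1% × 220/366 = €3,524.2077
2004-06-10 to 2004-06-30: 21 days at 1.45% → €533,000 × 1.45% × 21/366 = €443.4385
Total = €9,064.6407

€9,064.64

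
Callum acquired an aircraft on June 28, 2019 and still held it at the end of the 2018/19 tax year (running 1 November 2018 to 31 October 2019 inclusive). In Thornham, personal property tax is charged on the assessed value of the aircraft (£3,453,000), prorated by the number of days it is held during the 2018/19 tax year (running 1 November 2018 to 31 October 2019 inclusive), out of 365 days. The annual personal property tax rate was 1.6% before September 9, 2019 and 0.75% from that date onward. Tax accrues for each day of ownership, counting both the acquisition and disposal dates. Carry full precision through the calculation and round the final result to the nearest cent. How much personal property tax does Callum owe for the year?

June 28 – September 8, 2019: 73 days at 1.6% → £3,453,000 × 1.6% × 73/365 = £11,049.6000
September 9 – October 31, 2019: 53 days at 0.75% → £3,453,000 × 0.75% × 53/365 = £3,760.4589
Total = £14,810.0589

£14,810.06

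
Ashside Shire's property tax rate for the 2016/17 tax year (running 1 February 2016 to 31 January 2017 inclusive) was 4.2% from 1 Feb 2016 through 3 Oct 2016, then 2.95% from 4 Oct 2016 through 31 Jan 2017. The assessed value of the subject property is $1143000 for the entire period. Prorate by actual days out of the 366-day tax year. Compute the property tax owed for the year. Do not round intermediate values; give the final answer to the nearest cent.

$43321.57

1 Feb – 3 Oct 2016: 246 days at 4.2% → $1143000 × 4.2% × 246/366 = $32266.3279
4 Oct 2016 – 31 Jan 2017: 120 days at 2.95% → $1143000 × 2.95% × 120/366 = $11055.2459
Total = $43321.5738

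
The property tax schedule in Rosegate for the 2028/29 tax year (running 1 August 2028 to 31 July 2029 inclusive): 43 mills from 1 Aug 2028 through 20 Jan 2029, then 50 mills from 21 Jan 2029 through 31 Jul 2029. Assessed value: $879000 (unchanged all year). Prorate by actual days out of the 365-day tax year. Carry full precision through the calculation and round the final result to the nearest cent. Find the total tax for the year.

1 Aug 2028 – 20 Jan 2029: 173 days at 43 mills → $879000 × 4.3% × 173/365 = $17914.7425
21 Jan – 31 Jul 2029: 192 days at 50 mills → $879000 × 5% × 192/365 = $23118.9041
Total = $41033.6466

$41033.65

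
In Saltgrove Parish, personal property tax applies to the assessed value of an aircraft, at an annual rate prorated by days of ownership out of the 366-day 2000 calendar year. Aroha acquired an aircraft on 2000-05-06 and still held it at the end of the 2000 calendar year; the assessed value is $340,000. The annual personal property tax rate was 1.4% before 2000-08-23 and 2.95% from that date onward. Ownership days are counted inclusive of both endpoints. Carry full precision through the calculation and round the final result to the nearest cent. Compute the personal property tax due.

2000-05-06 to 2000-08-22: 109 days at 1.4% → $340,000 × 1.4% × 109/366 = $1,417.5956
2000-08-23 to 2000-12-31: 131 days at 2.95% → $340,000 × 2.95% × 131/366 = $3,589.9727
Total = $5,007.5683

$5,007.57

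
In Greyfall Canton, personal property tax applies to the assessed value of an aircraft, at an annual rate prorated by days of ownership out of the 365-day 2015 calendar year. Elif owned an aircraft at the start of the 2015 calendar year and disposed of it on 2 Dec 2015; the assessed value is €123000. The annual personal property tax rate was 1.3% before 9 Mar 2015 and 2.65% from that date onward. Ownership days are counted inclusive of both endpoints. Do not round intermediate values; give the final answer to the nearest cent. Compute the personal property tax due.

1 Jan – 8 Mar 2015: 67 days at 1.3% → €123000 × 1.3% × 67/365 = €293.5151
9 Mar – 2 Dec 2015: 269 days at 2.65% → €123000 × 2.65% × 269/365 = €2402.2068
Total = €2695.7219

€2695.72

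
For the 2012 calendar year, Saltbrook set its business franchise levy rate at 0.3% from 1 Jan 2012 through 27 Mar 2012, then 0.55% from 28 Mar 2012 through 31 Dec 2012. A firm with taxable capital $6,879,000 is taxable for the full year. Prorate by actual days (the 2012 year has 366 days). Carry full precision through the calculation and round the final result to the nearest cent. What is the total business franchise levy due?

1 Jan – 27 Mar 2012: 87 days at 0.3% → $6,879,000 × 0.3% × 87/366 = $4,905.5164
28 Mar – 31 Dec 2012: 279 days at 0.55% → $6,879,000 × 0.55% × 279/366 = $28,841.0533
Total = $33,746.5697

$33,746.57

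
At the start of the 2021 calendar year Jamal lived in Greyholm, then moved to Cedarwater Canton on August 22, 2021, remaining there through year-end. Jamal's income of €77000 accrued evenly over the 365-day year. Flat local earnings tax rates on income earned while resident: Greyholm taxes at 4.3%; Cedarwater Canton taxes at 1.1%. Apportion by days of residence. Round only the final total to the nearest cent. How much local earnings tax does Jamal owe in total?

€2419.91

Greyholm, January 1 – August 21, 2021: 233 days → €77000 × 4.3% × 233/365 = €2113.5973
Cedarwater Canton, August 22 – December 31, 2021: 132 days → €77000 × 1.1% × 132/365 = €306.3123
Total = €2419.9096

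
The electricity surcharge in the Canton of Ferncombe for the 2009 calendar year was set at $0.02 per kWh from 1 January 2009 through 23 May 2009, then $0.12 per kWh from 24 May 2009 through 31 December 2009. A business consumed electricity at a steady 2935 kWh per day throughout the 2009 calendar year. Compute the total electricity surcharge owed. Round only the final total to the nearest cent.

1 January – 23 May 2009: 143 days × 2935 kWh/day = 419,705 kWh at $0.02/kWh → $8394.10
24 May – 31 December 2009: 222 days × 2935 kWh/day = 651,570 kWh at $0.12/kWh → $78188.40

$86582.50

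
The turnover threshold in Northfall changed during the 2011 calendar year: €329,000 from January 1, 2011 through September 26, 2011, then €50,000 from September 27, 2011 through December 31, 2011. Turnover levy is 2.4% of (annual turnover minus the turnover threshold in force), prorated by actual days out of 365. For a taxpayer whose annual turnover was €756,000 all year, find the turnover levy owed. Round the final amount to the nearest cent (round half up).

January 1 – September 26, 2011: 269 days, exemption €329,000 → (€756,000 − €329,000) × 2.4% × 269/365 = €7,552.6356
September 27 – December 31, 2011: 96 days, exemption €50,000 → (€756,000 − €50,000) × 2.4% × 96/365 = €4,456.5041
Total = €12,009.1397

€12,009.14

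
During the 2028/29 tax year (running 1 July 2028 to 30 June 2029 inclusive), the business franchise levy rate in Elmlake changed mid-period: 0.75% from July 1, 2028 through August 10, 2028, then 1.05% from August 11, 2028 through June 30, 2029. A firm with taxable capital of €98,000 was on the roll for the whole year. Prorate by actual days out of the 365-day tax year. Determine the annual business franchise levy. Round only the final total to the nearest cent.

July 1 – August 10, 2028: 41 days at 0.75% → €98,000 × 0.75% × 41/365 = €82.5616
August 11, 2028 – June 30, 2029: 324 days at 1.05% → €98,000 × 1.05% × 324/365 = €913.4137
Total = €995.9753

€995.98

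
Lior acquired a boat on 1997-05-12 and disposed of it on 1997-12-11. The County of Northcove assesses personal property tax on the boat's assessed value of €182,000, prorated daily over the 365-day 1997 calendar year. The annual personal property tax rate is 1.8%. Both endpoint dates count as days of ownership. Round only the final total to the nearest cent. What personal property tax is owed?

€1,920.72

Days held (1997-05-12 to 1997-12-11): 214 out of 365
Tax = €182,000 × 1.8% × 214/365 = €1,920.7233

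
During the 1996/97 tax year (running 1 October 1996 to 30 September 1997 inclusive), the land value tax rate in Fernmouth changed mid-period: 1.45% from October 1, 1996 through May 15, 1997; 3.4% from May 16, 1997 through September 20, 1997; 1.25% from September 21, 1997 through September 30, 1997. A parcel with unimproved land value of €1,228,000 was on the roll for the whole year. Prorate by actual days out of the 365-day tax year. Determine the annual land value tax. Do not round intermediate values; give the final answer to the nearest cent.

October 1, 1996 – May 15, 1997: 227 days at 1.45% → €1,228,000 × 1.45% × 227/365 = €11,073.8685
May 16 – September 20, 1997: 128 days at 3.4% → €1,228,000 × 3.4% × 128/365 = €14,641.7973
September 21 – September 30, 1997: 10 days at 1.25% → €1,228,000 × 1.25% × 10/365 = €420.5479
Total = €26,136.2137

€26,136.21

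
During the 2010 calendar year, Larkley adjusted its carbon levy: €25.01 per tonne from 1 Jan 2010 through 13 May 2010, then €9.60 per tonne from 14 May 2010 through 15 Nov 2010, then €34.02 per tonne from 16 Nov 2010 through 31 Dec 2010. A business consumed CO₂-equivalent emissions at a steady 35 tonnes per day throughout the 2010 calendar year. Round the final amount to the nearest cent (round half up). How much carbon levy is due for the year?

€233,689.75

1 Jan – 13 May 2010: 133 days × 35 tonnes/day = 4,655 tonnes at €25.01/tonne → €116,421.55
14 May – 15 Nov 2010: 186 days × 35 tonnes/day = 6,510 tonnes at €9.60/tonne → €62,496.00
16 Nov – 31 Dec 2010: 46 days × 35 tonnes/day = 1,610 tonnes at €34.02/tonne → €54,772.20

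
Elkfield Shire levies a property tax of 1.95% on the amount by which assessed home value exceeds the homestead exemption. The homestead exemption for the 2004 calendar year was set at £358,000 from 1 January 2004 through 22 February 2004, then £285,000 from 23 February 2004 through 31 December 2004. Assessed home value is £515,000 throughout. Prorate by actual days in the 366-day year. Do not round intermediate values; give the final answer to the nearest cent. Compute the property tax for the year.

1 January – 22 February 2004: 53 days, exemption £358,000 → (£515,000 − £358,000) × 1.95% × 53/366 = £443.3320
23 February – 31 December 2004: 313 days, exemption £285,000 → (£515,000 − £285,000) × 1.95% × 313/366 = £3,835.5328
Total = £4,278.8648

£4,278.86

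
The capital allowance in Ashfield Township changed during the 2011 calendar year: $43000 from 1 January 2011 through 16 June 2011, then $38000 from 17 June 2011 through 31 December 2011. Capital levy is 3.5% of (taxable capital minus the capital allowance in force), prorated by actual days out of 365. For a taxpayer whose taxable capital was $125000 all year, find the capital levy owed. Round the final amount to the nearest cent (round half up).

$2964.93

1 January – 16 June 2011: 167 days, exemption $43000 → ($125000 − $43000) × 3.5% × 167/365 = $1313.1233
17 June – 31 December 2011: 198 days, exemption $38000 → ($125000 − $38000) × 3.5% × 198/365 = $1651.8082
Total = $2964.9315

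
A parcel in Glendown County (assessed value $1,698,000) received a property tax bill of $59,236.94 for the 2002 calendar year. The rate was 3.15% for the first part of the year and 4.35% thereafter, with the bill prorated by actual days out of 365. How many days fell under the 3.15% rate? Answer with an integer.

Let d = days at the first rate; then 365 − d days at the second rate.
$1,698,000 × [3.15%·d + 4.35%·(365−d)] / 365 = $59,236.94
Solving gives d = 262, so the new rate took effect on September 20, 2002.

262 days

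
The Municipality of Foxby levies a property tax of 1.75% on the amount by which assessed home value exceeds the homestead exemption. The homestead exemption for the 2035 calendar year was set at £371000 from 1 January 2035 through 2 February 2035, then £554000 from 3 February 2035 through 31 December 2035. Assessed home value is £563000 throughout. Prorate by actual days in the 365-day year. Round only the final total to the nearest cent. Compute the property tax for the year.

1 January – 2 February 2035: 33 days, exemption £371000 → (£563000 − £371000) × 1.75% × 33/365 = £303.7808
3 February – 31 December 2035: 332 days, exemption £554000 → (£563000 − £554000) × 1.75% × 332/365 = £143.2603
Total = £447.0411

£447.04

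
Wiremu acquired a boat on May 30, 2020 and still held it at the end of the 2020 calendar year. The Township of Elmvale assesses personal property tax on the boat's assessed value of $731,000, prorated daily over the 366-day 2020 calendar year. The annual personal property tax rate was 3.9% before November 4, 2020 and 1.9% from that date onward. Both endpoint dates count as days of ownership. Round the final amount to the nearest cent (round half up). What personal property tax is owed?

May 30 – November 3, 2020: 158 days at 3.9% → $731,000 × 3.9% × 158/366 = $12,307.1639
November 4 – December 31, 2020: 58 days at 1.9% → $731,000 × 1.9% × 58/366 = $2,200.9891
Total = $14,508.1530

$14,508.15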